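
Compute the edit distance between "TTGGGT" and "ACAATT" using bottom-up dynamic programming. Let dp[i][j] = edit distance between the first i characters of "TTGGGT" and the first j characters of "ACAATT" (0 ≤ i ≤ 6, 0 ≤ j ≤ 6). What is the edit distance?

   ''  A  C  A  A  T  T
''  0  1  2  3  4  5  6
 T  1  1  2  3  4  4  5
 T  2  2  2  3  4  4  4
 G  3  3  3  3  4  5  5
 G  4  4  4  4  4  5  6
 G  5  5  5  5  5  5  6
 T  6  6  6  6  6  5  5

5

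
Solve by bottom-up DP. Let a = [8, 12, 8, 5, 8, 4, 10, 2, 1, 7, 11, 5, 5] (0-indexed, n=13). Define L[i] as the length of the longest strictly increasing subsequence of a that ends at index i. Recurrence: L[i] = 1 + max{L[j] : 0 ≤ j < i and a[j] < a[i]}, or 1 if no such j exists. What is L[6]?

3

   i    0    1    2    3    4    5    6    7    8    9   10   11   12
a[i]    8   12    8    5    8    4   10    2    1    7   11    5    5
L[i]    1    2    1    1    2    1    3    1    1    2    4    2    2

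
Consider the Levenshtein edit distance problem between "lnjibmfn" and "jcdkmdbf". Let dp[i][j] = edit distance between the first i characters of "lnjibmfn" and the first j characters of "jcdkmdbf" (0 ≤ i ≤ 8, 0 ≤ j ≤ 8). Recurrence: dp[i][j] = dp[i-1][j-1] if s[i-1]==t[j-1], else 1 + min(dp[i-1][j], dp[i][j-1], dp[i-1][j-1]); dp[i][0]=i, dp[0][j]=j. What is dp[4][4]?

   ''  j  c  d  k  m  d  b  f
''  0  1  2  3  4  5  6  7  8
 l  1  1  2  3  4  5  6  7  8
 n  2  2  2  3  4  5  6  7  8
 j  3  2  3  3  4  5  6  7  8
 i  4  3  3  4  4  5  6  7  8
 b  5  4  4  4  5  5  6  6  7
 m  6  5  5  5  5  5  6  7  7
 f  7  6  6  6  6  6  6  7  7
 n  8  7  7  7  7  7  7  7  8

4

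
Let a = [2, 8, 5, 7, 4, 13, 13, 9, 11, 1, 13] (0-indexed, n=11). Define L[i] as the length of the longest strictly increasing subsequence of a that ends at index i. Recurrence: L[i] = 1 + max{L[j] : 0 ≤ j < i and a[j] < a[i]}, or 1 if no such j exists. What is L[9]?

1

   i    0    1    2    3    4    5    6    7    8    9   10
a[i]    2    8    5    7    4   13   13    9   11    1   13
L[i]    1    2    2    3    2    4    4    4    5    1    6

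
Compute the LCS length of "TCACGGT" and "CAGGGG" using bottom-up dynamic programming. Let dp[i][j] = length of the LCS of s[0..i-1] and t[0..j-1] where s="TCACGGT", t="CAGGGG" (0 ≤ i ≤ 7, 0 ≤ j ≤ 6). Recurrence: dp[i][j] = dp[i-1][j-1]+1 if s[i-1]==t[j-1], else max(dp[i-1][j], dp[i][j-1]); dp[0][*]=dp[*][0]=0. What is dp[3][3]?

2

   ''  C  A  G  G  G  G
''  0  0  0  0  0  0  0
 T  0  0  0  0  0  0  0
 C  0  1  1  1  1  1  1
 A  0  1  2  2  2  2  2
 C  0  1  2  2  2  2  2
 G  0  1  2  3  3  3  3
 G  0  1  2  3  4  4  4
 T  0  1  2  3  4  4  4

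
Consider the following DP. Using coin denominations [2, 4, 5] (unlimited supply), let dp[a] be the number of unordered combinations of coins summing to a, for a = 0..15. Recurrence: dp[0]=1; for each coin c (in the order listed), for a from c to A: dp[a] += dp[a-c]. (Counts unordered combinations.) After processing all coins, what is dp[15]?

after  coin     0     1     2     3     4     5     6     7     8     9    10    11    12    13    14    15
          2     1     0     1     0     1     0     1     0     1     0     1     0     1     0     1     0
          4     1     0     1     0     2     0     2     0     3     0     3     0     4     0     4     0
          5     1     0     1     0     2     1     2     1     3     2     4     2     5     3     6     4

4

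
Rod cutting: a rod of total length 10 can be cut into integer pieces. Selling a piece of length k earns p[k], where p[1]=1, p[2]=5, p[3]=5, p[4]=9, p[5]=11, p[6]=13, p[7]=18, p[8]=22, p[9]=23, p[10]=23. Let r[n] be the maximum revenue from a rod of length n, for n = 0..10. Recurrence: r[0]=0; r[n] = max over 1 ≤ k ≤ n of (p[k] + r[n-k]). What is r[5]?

   n    0    1    2    3    4    5    6    7    8    9   10
r[n]    0    1    5    6   10   11   15   18   22   23   27

11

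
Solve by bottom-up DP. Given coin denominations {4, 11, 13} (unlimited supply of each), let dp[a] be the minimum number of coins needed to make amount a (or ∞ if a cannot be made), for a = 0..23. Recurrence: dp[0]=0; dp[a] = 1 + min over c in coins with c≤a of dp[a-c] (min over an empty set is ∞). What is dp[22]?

 a  0  1  2  3  4  5  6  7  8  9 10 11 12 13 14 15 16 17 18 19 20 21 22 23
dp  0  -  -  -  1  -  -  -  2  -  -  1  3  1  -  2  4  2  -  3  5  3  2  4
(- denotes ∞ / unreachable)

2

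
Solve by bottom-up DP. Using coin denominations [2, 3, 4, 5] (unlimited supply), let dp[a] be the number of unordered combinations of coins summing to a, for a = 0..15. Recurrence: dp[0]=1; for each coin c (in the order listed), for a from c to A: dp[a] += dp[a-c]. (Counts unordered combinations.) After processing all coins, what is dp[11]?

7

after  coin     0     1     2     3     4     5     6     7     8     9    10    11    12    13    14    15
          2     1     0     1     0     1     0     1     0     1     0     1     0     1     0     1     0
          3     1     0     1     1     1     1     2     1     2     2     2     2     3     2     3     3
          4     1     0     1     1     2     1     3     2     4     3     5     4     7     5     8     7
          5     1     0     1     1     2     2     3     3     5     5     7     7    10    10    13    14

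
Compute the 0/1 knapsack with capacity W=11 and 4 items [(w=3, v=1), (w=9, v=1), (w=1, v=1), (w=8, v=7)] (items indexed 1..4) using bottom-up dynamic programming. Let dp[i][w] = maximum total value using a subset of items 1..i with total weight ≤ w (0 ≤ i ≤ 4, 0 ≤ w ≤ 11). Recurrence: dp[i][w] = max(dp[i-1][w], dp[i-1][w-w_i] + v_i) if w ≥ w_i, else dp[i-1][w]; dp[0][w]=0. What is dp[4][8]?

7

i\w   0   1   2   3   4   5   6   7   8   9  10  11
  0   0   0   0   0   0   0   0   0   0   0   0   0
  1   0   0   0   1   1   1   1   1   1   1   1   1
  2   0   0   0   1   1   1   1   1   1   1   1   1
  3   0   1   1   1   2   2   2   2   2   2   2   2
  4   0   1   1   1   2   2   2   2   7   8   8   8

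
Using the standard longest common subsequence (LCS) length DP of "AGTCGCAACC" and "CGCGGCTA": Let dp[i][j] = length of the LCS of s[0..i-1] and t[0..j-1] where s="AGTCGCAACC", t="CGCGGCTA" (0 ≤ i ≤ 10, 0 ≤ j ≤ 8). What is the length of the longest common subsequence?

   ''  C  G  C  G  G  C  T  A
''  0  0  0  0  0  0  0  0  0
 A  0  0  0  0  0  0  0  0  1
 G  0  0  1  1  1  1  1  1  1
 T  0  0  1  1  1  1  1  2  2
 C  0  1  1  2  2  2  2  2  2
 G  0  1  2  2  3  3  3  3  3
 C  0  1  2  3  3  3  4  4  4
 A  0  1  2  3  3  3  4  4  5
 A  0  1  2  3  3  3  4  4  5
 C  0  1  2  3  3  3  4  4  5
 C  0  1  2  3  3  3  4  4  5

5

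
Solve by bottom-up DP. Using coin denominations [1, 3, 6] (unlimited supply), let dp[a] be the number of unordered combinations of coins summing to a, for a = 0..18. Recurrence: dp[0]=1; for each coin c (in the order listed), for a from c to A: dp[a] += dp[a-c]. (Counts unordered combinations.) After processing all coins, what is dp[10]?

after  coin     0     1     2     3     4     5     6     7     8     9    10    11    12    13    14    15    16    17    18
          1     1     1     1     1     1     1     1     1     1     1     1     1     1     1     1     1     1     1     1
          3     1     1     1     2     2     2     3     3     3     4     4     4     5     5     5     6     6     6     7
          6     1     1     1     2     2     2     4     4     4     6     6     6     9     9     9    12    12    12    16

6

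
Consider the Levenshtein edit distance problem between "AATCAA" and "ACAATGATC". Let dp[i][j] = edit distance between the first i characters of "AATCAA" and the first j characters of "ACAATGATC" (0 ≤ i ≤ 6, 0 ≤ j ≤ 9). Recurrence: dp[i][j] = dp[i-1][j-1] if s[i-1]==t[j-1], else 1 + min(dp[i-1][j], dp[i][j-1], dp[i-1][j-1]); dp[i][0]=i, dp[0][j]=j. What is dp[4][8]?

   ''  A  C  A  A  T  G  A  T  C
''  0  1  2  3  4  5  6  7  8  9
 A  1  0  1  2  3  4  5  6  7  8
 A  2  1  1  1  2  3  4  5  6  7
 T  3  2  2  2  2  2  3  4  5  6
 C  4  3  2  3  3  3  3  4  5  5
 A  5  4  3  2  3  4  4  3  4  5
 A  6  5  4  3  2  3  4  4  4  5

5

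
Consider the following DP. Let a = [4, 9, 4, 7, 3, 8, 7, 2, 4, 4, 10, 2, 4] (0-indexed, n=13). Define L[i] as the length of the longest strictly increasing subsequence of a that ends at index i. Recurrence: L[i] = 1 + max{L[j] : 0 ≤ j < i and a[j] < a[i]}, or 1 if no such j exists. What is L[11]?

1

   i    0    1    2    3    4    5    6    7    8    9   10   11   12
a[i]    4    9    4    7    3    8    7    2    4    4   10    2    4
L[i]    1    2    1    2    1    3    2    1    2    2    4    1    2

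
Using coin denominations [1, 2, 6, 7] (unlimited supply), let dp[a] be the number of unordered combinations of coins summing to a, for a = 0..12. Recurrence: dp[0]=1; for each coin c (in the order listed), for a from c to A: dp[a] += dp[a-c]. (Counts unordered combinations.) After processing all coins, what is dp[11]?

12

after  coin     0     1     2     3     4     5     6     7     8     9    10    11    12
          1     1     1     1     1     1     1     1     1     1     1     1     1     1
          2     1     1     2     2     3     3     4     4     5     5     6     6     7
          6     1     1     2     2     3     3     5     5     7     7     9     9    12
          7     1     1     2     2     3     3     5     6     8     9    11    12    15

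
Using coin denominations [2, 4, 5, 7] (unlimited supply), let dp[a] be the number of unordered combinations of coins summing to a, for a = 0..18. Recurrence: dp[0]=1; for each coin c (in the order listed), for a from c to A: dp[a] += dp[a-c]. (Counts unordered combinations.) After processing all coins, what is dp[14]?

after  coin     0     1     2     3     4     5     6     7     8     9    10    11    12    13    14    15    16    17    18
          2     1     0     1     0     1     0     1     0     1     0     1     0     1     0     1     0     1     0     1
          4     1     0     1     0     2     0     2     0     3     0     3     0     4     0     4     0     5     0     5
          5     1     0     1     0     2     1     2     1     3     2     4     2     5     3     6     4     7     5     8
          7     1     0     1     0     2     1     2     2     3     3     4     4     6     5     8     7    10     9    12

8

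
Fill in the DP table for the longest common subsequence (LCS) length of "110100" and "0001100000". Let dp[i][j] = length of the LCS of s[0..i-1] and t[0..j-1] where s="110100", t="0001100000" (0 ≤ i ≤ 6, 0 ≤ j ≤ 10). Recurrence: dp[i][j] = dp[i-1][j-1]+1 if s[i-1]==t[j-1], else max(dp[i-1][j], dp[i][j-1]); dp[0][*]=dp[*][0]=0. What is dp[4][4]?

2

   ''  0  0  0  1  1  0  0  0  0  0
''  0  0  0  0  0  0  0  0  0  0  0
 1  0  0  0  0  1  1  1  1  1  1  1
 1  0  0  0  0  1  2  2  2  2  2  2
 0  0  1  1  1  1  2  3  3  3  3  3
 1  0  1  1  1  2  2  3  3  3  3  3
 0  0  1  2  2  2  2  3  4  4  4  4
 0  0  1  2  3  3  3  3  4  5  5  5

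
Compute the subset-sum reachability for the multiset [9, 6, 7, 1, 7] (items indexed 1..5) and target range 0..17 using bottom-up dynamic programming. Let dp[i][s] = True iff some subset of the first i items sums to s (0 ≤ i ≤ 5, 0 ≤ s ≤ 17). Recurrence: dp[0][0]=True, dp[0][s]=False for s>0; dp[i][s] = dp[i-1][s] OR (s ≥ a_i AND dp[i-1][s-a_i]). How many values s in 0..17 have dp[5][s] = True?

12

i\s   0   1   2   3   4   5   6   7   8   9  10  11  12  13  14  15  16  17
  0   T   F   F   F   F   F   F   F   F   F   F   F   F   F   F   F   F   F
  1   T   F   F   F   F   F   F   F   F   T   F   F   F   F   F   F   F   F
  2   T   F   F   F   F   F   T   F   F   T   F   F   F   F   F   T   F   F
  3   T   F   F   F   F   F   T   T   F   T   F   F   F   T   F   T   T   F
  4   T   T   F   F   F   F   T   T   T   T   T   F   F   T   T   T   T   T
  5   T   T   F   F   F   F   T   T   T   T   T   F   F   T   T   T   T   T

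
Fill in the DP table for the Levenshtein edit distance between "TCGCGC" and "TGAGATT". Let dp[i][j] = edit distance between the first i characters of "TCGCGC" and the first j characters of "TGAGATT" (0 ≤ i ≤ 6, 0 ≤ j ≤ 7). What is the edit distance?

   ''  T  G  A  G  A  T  T
''  0  1  2  3  4  5  6  7
 T  1  0  1  2  3  4  5  6
 C  2  1  1  2  3  4  5  6
 G  3  2  1  2  2  3  4  5
 C  4  3  2  2  3  3  4  5
 G  5  4  3  3  2  3  4  5
 C  6  5  4  4  3  3  4  5

5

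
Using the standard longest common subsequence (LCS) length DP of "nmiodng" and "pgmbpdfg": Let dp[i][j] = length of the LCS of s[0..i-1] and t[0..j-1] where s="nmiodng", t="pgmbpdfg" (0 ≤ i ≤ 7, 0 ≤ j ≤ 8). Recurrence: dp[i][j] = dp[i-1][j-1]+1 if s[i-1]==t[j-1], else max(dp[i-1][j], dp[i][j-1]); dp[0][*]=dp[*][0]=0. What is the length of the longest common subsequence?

3

   ''  p  g  m  b  p  d  f  g
''  0  0  0  0  0  0  0  0  0
 n  0  0  0  0  0  0  0  0  0
 m  0  0  0  1  1  1  1  1  1
 i  0  0  0  1  1  1  1  1  1
 o  0  0  0  1  1  1  1  1  1
 d  0  0  0  1  1  1  2  2  2
 n  0  0  0  1  1  1  2  2  2
 g  0  0  1  1  1  1  2  2  3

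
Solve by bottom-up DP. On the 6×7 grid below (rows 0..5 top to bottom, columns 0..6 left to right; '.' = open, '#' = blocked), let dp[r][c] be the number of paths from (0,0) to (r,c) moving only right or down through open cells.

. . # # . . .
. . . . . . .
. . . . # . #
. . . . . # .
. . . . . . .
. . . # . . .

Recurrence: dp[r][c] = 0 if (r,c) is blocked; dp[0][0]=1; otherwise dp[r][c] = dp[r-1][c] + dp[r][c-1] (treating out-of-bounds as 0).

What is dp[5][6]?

r\c   0   1   2   3   4   5   6
  0   1   1   0   0   0   0   0
  1   1   2   2   2   2   2   2
  2   1   3   5   7   0   2   0
  3   1   4   9  16  16   0   0
  4   1   5  14  30  46  46  46
  5   1   6  20   0  46  92 138

138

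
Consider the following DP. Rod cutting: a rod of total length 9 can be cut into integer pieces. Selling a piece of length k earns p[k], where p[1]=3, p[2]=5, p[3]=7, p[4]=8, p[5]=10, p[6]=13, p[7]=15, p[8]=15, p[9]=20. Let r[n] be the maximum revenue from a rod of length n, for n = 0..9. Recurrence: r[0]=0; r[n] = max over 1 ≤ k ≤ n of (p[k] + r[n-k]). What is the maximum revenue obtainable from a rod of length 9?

27

   n    0    1    2    3    4    5    6    7    8    9
r[n]    0    3    6    9   12   15   18   21   24   27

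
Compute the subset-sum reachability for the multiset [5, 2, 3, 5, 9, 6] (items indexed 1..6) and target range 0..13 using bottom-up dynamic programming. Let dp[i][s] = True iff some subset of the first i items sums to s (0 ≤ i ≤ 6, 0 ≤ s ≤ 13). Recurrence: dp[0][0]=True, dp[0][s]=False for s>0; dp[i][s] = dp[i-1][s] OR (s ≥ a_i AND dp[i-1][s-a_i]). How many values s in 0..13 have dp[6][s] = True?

12

i\s   0   1   2   3   4   5   6   7   8   9  10  11  12  13
  0   T   F   F   F   F   F   F   F   F   F   F   F   F   F
  1   T   F   F   F   F   T   F   F   F   F   F   F   F   F
  2   T   F   T   F   F   T   F   T   F   F   F   F   F   F
  3   T   F   T   T   F   T   F   T   T   F   T   F   F   F
  4   T   F   T   T   F   T   F   T   T   F   T   F   T   T
  5   T   F   T   T   F   T   F   T   T   T   T   T   T   T
  6   T   F   T   T   F   T   T   T   T   T   T   T   T   T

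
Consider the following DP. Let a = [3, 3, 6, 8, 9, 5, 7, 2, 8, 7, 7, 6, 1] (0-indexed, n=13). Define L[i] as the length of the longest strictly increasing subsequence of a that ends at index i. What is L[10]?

   i    0    1    2    3    4    5    6    7    8    9   10   11   12
a[i]    3    3    6    8    9    5    7    2    8    7    7    6    1
L[i]    1    1    2    3    4    2    3    1    4    3    3    3    1

3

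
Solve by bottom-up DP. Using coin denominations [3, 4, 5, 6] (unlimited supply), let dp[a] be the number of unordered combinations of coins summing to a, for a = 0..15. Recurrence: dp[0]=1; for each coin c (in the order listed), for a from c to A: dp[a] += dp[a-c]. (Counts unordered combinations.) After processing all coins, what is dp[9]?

3

after  coin     0     1     2     3     4     5     6     7     8     9    10    11    12    13    14    15
          3     1     0     0     1     0     0     1     0     0     1     0     0     1     0     0     1
          4     1     0     0     1     1     0     1     1     1     1     1     1     2     1     1     2
          5     1     0     0     1     1     1     1     1     2     2     2     2     3     3     3     4
          6     1     0     0     1     1     1     2     1     2     3     3     3     5     4     5     7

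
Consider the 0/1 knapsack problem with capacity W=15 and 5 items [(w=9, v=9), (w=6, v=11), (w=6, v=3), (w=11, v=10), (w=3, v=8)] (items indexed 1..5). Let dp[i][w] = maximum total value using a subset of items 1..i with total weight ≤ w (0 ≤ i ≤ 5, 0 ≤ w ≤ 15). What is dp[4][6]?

11

i\w   0   1   2   3   4   5   6   7   8   9  10  11  12  13  14  15
  0   0   0   0   0   0   0   0   0   0   0   0   0   0   0   0   0
  1   0   0   0   0   0   0   0   0   0   9   9   9   9   9   9   9
  2   0   0   0   0   0   0  11  11  11  11  11  11  11  11  11  20
  3   0   0   0   0   0   0  11  11  11  11  11  11  14  14  14  20
  4   0   0   0   0   0   0  11  11  11  11  11  11  14  14  14  20
  5   0   0   0   8   8   8  11  11  11  19  19  19  19  19  19  22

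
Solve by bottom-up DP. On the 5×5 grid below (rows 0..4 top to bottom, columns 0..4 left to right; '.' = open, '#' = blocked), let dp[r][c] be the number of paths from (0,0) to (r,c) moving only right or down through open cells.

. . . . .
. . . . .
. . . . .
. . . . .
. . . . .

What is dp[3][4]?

r\c   0   1   2   3   4
  0   1   1   1   1   1
  1   1   2   3   4   5
  2   1   3   6  10  15
  3   1   4  10  20  35
  4   1   5  15  35  70

35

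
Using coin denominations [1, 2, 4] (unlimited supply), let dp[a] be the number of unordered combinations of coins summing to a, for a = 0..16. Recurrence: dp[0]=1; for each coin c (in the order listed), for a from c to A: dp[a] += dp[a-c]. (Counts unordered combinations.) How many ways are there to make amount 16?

25

after  coin     0     1     2     3     4     5     6     7     8     9    10    11    12    13    14    15    16
          1     1     1     1     1     1     1     1     1     1     1     1     1     1     1     1     1     1
          2     1     1     2     2     3     3     4     4     5     5     6     6     7     7     8     8     9
          4     1     1     2     2     4     4     6     6     9     9    12    12    16    16    20    20    25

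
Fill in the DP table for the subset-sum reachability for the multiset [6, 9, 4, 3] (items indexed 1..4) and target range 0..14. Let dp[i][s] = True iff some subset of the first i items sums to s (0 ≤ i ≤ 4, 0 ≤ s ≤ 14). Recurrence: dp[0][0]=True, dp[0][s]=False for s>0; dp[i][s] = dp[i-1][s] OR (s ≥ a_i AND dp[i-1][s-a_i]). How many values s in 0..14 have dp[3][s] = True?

i\s   0   1   2   3   4   5   6   7   8   9  10  11  12  13  14
  0   T   F   F   F   F   F   F   F   F   F   F   F   F   F   F
  1   T   F   F   F   F   F   T   F   F   F   F   F   F   F   F
  2   T   F   F   F   F   F   T   F   F   T   F   F   F   F   F
  3   T   F   F   F   T   F   T   F   F   T   T   F   F   T   F
  4   T   F   F   T   T   F   T   T   F   T   T   F   T   T   F

6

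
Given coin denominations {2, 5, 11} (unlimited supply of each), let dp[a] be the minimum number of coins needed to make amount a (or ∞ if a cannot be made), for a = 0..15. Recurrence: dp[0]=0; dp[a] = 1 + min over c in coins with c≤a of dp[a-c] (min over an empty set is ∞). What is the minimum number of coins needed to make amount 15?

3

 a  0  1  2  3  4  5  6  7  8  9 10 11 12 13 14 15
dp  0  -  1  -  2  1  3  2  4  3  2  1  3  2  4  3
(- denotes ∞ / unreachable)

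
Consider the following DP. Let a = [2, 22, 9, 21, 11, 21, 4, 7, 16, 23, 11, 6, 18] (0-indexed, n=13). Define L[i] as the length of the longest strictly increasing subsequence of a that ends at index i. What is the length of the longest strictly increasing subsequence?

5

   i    0    1    2    3    4    5    6    7    8    9   10   11   12
a[i]    2   22    9   21   11   21    4    7   16   23   11    6   18
L[i]    1    2    2    3    3    4    2    3    4    5    4    3    5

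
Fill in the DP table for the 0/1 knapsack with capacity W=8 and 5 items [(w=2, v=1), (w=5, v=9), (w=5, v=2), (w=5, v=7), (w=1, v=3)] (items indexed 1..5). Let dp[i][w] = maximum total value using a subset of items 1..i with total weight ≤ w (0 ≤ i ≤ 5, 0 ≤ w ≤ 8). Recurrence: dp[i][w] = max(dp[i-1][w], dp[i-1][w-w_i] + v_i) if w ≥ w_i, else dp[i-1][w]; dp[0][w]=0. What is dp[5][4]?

i\w   0   1   2   3   4   5   6   7   8
  0   0   0   0   0   0   0   0   0   0
  1   0   0   1   1   1   1   1   1   1
  2   0   0   1   1   1   9   9  10  10
  3   0   0   1   1   1   9   9  10  10
  4   0   0   1   1   1   9   9  10  10
  5   0   3   3   4   4   9  12  12  13

4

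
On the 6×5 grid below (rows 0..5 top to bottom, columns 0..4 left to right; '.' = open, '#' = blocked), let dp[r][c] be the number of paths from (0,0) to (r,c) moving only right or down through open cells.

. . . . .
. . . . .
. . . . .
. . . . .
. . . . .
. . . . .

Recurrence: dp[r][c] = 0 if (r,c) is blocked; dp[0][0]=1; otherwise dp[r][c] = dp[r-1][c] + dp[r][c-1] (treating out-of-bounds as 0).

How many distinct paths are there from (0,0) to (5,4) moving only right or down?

r\c   0   1   2   3   4
  0   1   1   1   1   1
  1   1   2   3   4   5
  2   1   3   6  10  15
  3   1   4  10  20  35
  4   1   5  15  35  70
  5   1   6  21  56 126

126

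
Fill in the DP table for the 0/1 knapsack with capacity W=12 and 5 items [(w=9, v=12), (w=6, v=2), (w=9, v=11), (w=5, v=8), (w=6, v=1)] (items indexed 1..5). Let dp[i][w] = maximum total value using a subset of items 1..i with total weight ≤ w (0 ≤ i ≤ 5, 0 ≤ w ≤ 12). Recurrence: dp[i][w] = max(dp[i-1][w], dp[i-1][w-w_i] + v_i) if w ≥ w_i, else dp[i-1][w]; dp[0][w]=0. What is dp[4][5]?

8

i\w   0   1   2   3   4   5   6   7   8   9  10  11  12
  0   0   0   0   0   0   0   0   0   0   0   0   0   0
  1   0   0   0   0   0   0   0   0   0  12  12  12  12
  2   0   0   0   0   0   0   2   2   2  12  12  12  12
  3   0   0   0   0   0   0   2   2   2  12  12  12  12
  4   0   0   0   0   0   8   8   8   8  12  12  12  12
  5   0   0   0   0   0   8   8   8   8  12  12  12  12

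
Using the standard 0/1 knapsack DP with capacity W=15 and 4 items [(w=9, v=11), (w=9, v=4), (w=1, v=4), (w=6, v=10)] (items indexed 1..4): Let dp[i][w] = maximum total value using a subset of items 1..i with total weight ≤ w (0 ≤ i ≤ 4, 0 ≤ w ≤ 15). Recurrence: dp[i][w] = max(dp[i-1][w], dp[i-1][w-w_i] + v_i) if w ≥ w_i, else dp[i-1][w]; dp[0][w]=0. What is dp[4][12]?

15

i\w   0   1   2   3   4   5   6   7   8   9  10  11  12  13  14  15
  0   0   0   0   0   0   0   0   0   0   0   0   0   0   0   0   0
  1   0   0   0   0   0   0   0   0   0  11  11  11  11  11  11  11
  2   0   0   0   0   0   0   0   0   0  11  11  11  11  11  11  11
  3   0   4   4   4   4   4   4   4   4  11  15  15  15  15  15  15
  4   0   4   4   4   4   4  10  14  14  14  15  15  15  15  15  21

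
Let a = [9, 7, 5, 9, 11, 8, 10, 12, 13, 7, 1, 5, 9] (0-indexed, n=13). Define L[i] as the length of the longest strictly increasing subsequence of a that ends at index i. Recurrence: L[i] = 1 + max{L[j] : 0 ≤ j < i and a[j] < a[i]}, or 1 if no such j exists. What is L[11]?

   i    0    1    2    3    4    5    6    7    8    9   10   11   12
a[i]    9    7    5    9   11    8   10   12   13    7    1    5    9
L[i]    1    1    1    2    3    2    3    4    5    2    1    2    3

2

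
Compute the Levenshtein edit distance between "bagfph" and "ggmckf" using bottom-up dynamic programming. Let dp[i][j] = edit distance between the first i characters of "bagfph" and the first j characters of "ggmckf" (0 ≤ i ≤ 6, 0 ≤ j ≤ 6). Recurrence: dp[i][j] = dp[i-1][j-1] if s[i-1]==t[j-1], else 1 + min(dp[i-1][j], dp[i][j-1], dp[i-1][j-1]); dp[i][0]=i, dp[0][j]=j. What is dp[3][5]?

5

   ''  g  g  m  c  k  f
''  0  1  2  3  4  5  6
 b  1  1  2  3  4  5  6
 a  2  2  2  3  4  5  6
 g  3  2  2  3  4  5  6
 f  4  3  3  3  4  5  5
 p  5  4  4  4  4  5  6
 h  6  5  5  5  5  5  6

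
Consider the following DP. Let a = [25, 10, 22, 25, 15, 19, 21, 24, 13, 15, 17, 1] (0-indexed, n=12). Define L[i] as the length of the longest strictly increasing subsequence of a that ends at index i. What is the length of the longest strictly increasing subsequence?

5

   i    0    1    2    3    4    5    6    7    8    9   10   11
a[i]   25   10   22   25   15   19   21   24   13   15   17    1
L[i]    1    1    2    3    2    3    4    5    2    3    4    1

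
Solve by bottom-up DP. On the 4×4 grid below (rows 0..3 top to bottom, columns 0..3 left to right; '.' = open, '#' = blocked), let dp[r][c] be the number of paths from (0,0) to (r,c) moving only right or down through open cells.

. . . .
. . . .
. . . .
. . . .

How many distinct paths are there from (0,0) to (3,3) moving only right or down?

r\c   0   1   2   3
  0   1   1   1   1
  1   1   2   3   4
  2   1   3   6  10
  3   1   4  10  20

20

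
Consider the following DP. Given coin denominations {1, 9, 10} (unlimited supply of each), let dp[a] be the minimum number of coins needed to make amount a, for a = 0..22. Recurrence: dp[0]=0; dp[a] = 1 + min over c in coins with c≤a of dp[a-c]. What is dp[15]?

 a  0  1  2  3  4  5  6  7  8  9 10 11 12 13 14 15 16 17 18 19 20 21 22
dp  0  1  2  3  4  5  6  7  8  1  1  2  3  4  5  6  7  8  2  2  2  3  4

6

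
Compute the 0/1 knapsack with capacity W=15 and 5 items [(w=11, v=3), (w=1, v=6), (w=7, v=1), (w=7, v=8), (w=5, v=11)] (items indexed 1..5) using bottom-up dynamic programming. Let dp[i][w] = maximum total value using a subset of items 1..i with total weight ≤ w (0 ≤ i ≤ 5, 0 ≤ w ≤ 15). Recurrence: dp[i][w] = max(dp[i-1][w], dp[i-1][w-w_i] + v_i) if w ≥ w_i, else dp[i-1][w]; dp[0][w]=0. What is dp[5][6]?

17

i\w   0   1   2   3   4   5   6   7   8   9  10  11  12  13  14  15
  0   0   0   0   0   0   0   0   0   0   0   0   0   0   0   0   0
  1   0   0   0   0   0   0   0   0   0   0   0   3   3   3   3   3
  2   0   6   6   6   6   6   6   6   6   6   6   6   9   9   9   9
  3   0   6   6   6   6   6   6   6   7   7   7   7   9   9   9   9
  4   0   6   6   6   6   6   6   8  14  14  14  14  14  14  14  15
  5   0   6   6   6   6  11  17  17  17  17  17  17  19  25  25  25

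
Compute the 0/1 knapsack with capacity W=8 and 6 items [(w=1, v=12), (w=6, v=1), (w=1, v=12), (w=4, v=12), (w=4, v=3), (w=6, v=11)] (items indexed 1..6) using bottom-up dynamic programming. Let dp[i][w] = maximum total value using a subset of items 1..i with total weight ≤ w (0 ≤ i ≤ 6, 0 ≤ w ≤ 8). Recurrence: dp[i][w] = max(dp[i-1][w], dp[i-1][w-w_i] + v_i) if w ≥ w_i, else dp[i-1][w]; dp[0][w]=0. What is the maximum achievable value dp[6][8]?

36

i\w   0   1   2   3   4   5   6   7   8
  0   0   0   0   0   0   0   0   0   0
  1   0  12  12  12  12  12  12  12  12
  2   0  12  12  12  12  12  12  13  13
  3   0  12  24  24  24  24  24  24  25
  4   0  12  24  24  24  24  36  36  36
  5   0  12  24  24  24  24  36  36  36
  6   0  12  24  24  24  24  36  36  36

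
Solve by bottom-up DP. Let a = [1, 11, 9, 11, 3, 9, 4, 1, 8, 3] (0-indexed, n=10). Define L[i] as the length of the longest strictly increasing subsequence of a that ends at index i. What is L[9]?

2

   i    0    1    2    3    4    5    6    7    8    9
a[i]    1   11    9   11    3    9    4    1    8    3
L[i]    1    2    2    3    2    3    3    1    4    2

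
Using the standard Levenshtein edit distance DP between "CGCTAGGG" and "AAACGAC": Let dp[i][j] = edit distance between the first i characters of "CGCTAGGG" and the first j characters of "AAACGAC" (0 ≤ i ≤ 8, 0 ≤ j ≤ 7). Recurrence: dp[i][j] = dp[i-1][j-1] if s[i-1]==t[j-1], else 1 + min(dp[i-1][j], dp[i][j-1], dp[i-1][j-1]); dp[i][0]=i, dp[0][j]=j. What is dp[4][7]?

   ''  A  A  A  C  G  A  C
''  0  1  2  3  4  5  6  7
 C  1  1  2  3  3  4  5  6
 G  2  2  2  3  4  3  4  5
 C  3  3  3  3  3  4  4  4
 T  4  4  4  4  4  4  5  5
 A  5  4  4  4  5  5  4  5
 G  6  5  5  5  5  5  5  5
 G  7  6  6  6  6  5  6  6
 G  8  7  7  7  7  6  6  7

5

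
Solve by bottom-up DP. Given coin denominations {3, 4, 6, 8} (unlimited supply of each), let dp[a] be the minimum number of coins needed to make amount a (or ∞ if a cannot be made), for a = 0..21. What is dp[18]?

 a  0  1  2  3  4  5  6  7  8  9 10 11 12 13 14 15 16 17 18 19 20 21
dp  0  -  -  1  1  -  1  2  1  2  2  2  2  3  2  3  2  3  3  3  3  4
(- denotes ∞ / unreachable)

3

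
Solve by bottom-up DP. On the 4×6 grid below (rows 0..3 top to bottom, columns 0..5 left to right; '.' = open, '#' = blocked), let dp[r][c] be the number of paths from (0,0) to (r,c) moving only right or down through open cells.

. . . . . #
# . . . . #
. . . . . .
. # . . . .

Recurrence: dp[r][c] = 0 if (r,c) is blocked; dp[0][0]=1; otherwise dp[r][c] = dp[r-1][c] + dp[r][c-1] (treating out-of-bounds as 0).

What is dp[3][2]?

3

r\c   0   1   2   3   4   5
  0   1   1   1   1   1   0
  1   0   1   2   3   4   0
  2   0   1   3   6  10  10
  3   0   0   3   9  19  29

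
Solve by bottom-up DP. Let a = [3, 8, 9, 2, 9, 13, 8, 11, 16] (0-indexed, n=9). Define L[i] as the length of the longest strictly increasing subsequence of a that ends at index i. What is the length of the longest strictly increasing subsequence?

   i    0    1    2    3    4    5    6    7    8
a[i]    3    8    9    2    9   13    8   11   16
L[i]    1    2    3    1    3    4    2    4    5

5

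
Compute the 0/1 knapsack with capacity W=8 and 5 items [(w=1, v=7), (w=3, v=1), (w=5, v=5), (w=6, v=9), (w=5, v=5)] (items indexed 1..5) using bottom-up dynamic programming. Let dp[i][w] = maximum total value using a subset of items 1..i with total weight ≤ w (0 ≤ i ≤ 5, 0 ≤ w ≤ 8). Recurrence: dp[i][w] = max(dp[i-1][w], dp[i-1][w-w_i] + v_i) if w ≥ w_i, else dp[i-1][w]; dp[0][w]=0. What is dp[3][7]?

12

i\w   0   1   2   3   4   5   6   7   8
  0   0   0   0   0   0   0   0   0   0
  1   0   7   7   7   7   7   7   7   7
  2   0   7   7   7   8   8   8   8   8
  3   0   7   7   7   8   8  12  12  12
  4   0   7   7   7   8   8  12  16  16
  5   0   7   7   7   8   8  12  16  16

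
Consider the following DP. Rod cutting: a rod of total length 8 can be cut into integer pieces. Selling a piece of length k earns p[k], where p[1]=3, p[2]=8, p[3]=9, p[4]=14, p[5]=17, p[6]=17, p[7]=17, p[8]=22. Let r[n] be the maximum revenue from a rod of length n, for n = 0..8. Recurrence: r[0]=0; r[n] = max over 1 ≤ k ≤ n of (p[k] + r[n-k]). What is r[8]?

32

   n    0    1    2    3    4    5    6    7    8
r[n]    0    3    8   11   16   19   24   27   32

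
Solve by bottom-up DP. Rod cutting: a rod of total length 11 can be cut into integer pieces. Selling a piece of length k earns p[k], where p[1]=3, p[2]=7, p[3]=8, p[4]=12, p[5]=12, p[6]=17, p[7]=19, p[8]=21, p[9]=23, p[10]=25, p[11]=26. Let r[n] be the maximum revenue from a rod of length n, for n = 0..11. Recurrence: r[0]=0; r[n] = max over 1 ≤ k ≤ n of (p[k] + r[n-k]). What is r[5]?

17

   n    0    1    2    3    4    5    6    7    8    9   10   11
r[n]    0    3    7   10   14   17   21   24   28   31   35   38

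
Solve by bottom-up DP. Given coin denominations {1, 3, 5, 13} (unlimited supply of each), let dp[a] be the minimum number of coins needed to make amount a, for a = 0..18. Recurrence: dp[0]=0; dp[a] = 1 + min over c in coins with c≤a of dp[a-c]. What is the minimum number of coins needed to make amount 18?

 a  0  1  2  3  4  5  6  7  8  9 10 11 12 13 14 15 16 17 18
dp  0  1  2  1  2  1  2  3  2  3  2  3  4  1  2  3  2  3  2

2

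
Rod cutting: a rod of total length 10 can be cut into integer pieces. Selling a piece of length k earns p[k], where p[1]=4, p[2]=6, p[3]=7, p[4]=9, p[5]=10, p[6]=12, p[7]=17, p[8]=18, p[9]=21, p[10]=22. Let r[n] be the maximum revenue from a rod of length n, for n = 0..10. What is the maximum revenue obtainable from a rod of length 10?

   n    0    1    2    3    4    5    6    7    8    9   10
r[n]    0    4    8   12   16   20   24   28   32   36   40

40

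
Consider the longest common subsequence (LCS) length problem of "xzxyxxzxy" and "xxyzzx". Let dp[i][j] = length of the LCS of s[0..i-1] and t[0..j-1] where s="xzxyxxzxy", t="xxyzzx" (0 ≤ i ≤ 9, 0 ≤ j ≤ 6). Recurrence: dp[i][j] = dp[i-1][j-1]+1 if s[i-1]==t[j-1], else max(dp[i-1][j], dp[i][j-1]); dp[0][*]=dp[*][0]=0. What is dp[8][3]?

3

   ''  x  x  y  z  z  x
''  0  0  0  0  0  0  0
 x  0  1  1  1  1  1  1
 z  0  1  1  1  2  2  2
 x  0  1  2  2  2  2  3
 y  0  1  2  3  3  3  3
 x  0  1  2  3  3  3  4
 x  0  1  2  3  3  3  4
 z  0  1  2  3  4  4  4
 x  0  1  2  3  4  4  5
 y  0  1  2  3  4  4  5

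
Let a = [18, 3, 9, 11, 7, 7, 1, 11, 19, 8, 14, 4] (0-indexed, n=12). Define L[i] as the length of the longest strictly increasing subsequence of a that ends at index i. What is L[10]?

4

   i    0    1    2    3    4    5    6    7    8    9   10   11
a[i]   18    3    9   11    7    7    1   11   19    8   14    4
L[i]    1    1    2    3    2    2    1    3    4    3    4    2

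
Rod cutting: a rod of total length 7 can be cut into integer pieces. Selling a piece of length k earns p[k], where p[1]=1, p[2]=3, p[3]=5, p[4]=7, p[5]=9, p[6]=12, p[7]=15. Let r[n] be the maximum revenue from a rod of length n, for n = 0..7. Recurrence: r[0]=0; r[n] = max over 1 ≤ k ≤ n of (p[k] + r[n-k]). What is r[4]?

7

   n    0    1    2    3    4    5    6    7
r[n]    0    1    3    5    7    9   12   15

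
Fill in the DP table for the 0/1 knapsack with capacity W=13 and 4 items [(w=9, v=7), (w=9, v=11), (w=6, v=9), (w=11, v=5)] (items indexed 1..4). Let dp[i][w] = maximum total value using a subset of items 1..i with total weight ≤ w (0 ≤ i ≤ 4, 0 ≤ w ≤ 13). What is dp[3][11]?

i\w   0   1   2   3   4   5   6   7   8   9  10  11  12  13
  0   0   0   0   0   0   0   0   0   0   0   0   0   0   0
  1   0   0   0   0   0   0   0   0   0   7   7   7   7   7
  2   0   0   0   0   0   0   0   0   0  11  11  11  11  11
  3   0   0   0   0   0   0   9   9   9  11  11  11  11  11
  4   0   0   0   0   0   0   9   9   9  11  11  11  11  11

11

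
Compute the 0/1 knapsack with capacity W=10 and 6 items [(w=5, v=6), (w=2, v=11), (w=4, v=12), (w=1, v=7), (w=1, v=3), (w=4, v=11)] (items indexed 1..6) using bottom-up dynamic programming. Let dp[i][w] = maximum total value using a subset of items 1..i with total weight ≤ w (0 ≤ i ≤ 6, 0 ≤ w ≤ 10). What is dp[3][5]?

12

i\w   0   1   2   3   4   5   6   7   8   9  10
  0   0   0   0   0   0   0   0   0   0   0   0
  1   0   0   0   0   0   6   6   6   6   6   6
  2   0   0  11  11  11  11  11  17  17  17  17
  3   0   0  11  11  12  12  23  23  23  23  23
  4   0   7  11  18  18  19  23  30  30  30  30
  5   0   7  11  18  21  21  23  30  33  33  33
  6   0   7  11  18  21  21  23  30  33  33  34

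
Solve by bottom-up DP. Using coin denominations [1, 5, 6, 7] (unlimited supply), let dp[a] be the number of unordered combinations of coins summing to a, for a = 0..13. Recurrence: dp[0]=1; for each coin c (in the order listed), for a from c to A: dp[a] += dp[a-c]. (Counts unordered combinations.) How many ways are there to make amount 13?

9

after  coin     0     1     2     3     4     5     6     7     8     9    10    11    12    13
          1     1     1     1     1     1     1     1     1     1     1     1     1     1     1
          5     1     1     1     1     1     2     2     2     2     2     3     3     3     3
          6     1     1     1     1     1     2     3     3     3     3     4     5     6     6
          7     1     1     1     1     1     2     3     4     4     4     5     6     8     9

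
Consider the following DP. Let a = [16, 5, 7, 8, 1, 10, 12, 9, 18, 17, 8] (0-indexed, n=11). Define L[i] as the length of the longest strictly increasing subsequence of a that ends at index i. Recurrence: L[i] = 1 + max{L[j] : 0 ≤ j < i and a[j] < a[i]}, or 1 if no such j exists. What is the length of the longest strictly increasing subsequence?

   i    0    1    2    3    4    5    6    7    8    9   10
a[i]   16    5    7    8    1   10   12    9   18   17    8
L[i]    1    1    2    3    1    4    5    4    6    6    3

6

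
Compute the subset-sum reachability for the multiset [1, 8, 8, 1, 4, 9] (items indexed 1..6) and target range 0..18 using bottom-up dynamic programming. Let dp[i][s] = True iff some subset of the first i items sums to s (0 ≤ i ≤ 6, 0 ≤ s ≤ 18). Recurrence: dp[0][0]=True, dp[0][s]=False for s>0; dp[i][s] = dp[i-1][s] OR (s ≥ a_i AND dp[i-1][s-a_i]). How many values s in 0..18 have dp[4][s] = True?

i\s   0   1   2   3   4   5   6   7   8   9  10  11  12  13  14  15  16  17  18
  0   T   F   F   F   F   F   F   F   F   F   F   F   F   F   F   F   F   F   F
  1   T   T   F   F   F   F   F   F   F   F   F   F   F   F   F   F   F   F   F
  2   T   T   F   F   F   F   F   F   T   T   F   F   F   F   F   F   F   F   F
  3   T   T   F   F   F   F   F   F   T   T   F   F   F   F   F   F   T   T   F
  4   T   T   T   F   F   F   F   F   T   T   T   F   F   F   F   F   T   T   T
  5   T   T   T   F   T   T   T   F   T   T   T   F   T   T   T   F   T   T   T
  6   T   T   T   F   T   T   T   F   T   T   T   T   T   T   T   T   T   T   T

9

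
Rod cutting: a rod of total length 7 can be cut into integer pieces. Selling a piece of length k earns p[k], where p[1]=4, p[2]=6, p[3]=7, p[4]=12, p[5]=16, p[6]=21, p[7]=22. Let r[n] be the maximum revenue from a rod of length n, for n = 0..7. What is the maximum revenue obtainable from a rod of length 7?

   n    0    1    2    3    4    5    6    7
r[n]    0    4    8   12   16   20   24   28

28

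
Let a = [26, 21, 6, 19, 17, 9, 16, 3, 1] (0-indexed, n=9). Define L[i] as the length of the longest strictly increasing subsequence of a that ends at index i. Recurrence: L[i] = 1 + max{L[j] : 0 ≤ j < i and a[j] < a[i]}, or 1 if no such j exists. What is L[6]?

3

   i    0    1    2    3    4    5    6    7    8
a[i]   26   21    6   19   17    9   16    3    1
L[i]    1    1    1    2    2    2    3    1    1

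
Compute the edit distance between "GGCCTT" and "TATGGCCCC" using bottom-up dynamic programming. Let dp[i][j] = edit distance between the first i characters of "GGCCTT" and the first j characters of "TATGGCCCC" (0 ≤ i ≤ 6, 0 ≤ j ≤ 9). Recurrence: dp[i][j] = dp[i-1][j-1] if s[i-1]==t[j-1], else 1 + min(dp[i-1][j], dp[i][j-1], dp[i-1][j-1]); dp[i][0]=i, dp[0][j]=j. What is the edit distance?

5

   ''  T  A  T  G  G  C  C  C  C
''  0  1  2  3  4  5  6  7  8  9
 G  1  1  2  3  3  4  5  6  7  8
 G  2  2  2  3  3  3  4  5  6  7
 C  3  3  3  3  4  4  3  4  5  6
 C  4  4  4  4  4  5  4  3  4  5
 T  5  4  5  4  5  5  5  4  4  5
 T  6  5  5  5  5  6  6  5  5  5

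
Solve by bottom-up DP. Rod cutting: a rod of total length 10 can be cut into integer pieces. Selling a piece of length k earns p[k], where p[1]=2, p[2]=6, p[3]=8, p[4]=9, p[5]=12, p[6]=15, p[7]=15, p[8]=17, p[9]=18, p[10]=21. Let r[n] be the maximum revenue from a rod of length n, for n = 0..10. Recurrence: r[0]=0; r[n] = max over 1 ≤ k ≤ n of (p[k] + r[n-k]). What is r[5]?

   n    0    1    2    3    4    5    6    7    8    9   10
r[n]    0    2    6    8   12   14   18   20   24   26   30

14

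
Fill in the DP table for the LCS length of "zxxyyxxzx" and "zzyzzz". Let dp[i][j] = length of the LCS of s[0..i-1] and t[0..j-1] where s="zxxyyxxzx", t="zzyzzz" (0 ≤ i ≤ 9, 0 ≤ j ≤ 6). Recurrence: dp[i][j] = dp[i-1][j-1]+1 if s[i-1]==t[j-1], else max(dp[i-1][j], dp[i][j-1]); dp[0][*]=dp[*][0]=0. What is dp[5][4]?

2

   ''  z  z  y  z  z  z
''  0  0  0  0  0  0  0
 z  0  1  1  1  1  1  1
 x  0  1  1  1  1  1  1
 x  0  1  1  1  1  1  1
 y  0  1  1  2  2  2  2
 y  0  1  1  2  2  2  2
 x  0  1  1  2  2  2  2
 x  0  1  1  2  2  2  2
 z  0  1  2  2  3  3  3
 x  0  1  2  2  3  3  3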